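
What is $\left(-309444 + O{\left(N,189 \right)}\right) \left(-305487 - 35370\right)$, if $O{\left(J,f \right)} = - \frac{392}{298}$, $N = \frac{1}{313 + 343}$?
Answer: $\frac{15716013680664}{149} \approx 1.0548 \cdot 10^{11}$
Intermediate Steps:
$N = \frac{1}{656} \approx 0.0015244$
$O{\left(J,f \right)} = - \frac{196}{149}$ ($O{\left(J,f \right)} = \left(-392\right) \frac{1}{298} = - \frac{196}{149}$)
$\left(-309444 + O{\left(N,189 \right)}\right) \left(-305487 - 35370\right) = \left(-309444 - \frac{196}{149}\right) \left(-305487 - 35370\right) = \left(- \frac{46107352}{149}\right) \left(-340857\right) = \frac{15716013680664}{149}$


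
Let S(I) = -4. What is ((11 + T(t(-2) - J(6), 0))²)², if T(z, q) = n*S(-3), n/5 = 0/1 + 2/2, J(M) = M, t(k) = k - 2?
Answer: 6561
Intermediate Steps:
t(k) = -2 + k
n = 5 (n = 5*(0/1 + 2/2) = 5*(0*1 + 2*(½)) = 5*(0 + 1) = 5*1 = 5)
T(z, q) = -20 (T(z, q) = 5*(-4) = -20)
((11 + T(t(-2) - J(6), 0))²)² = ((11 - 20)²)² = ((-9)²)² = 81² = 6561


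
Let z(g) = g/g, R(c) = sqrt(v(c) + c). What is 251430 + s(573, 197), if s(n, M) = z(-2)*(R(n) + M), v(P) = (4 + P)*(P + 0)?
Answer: 251627 + 17*sqrt(1146) ≈ 2.5220e+5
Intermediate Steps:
v(P) = P*(4 + P) (v(P) = (4 + P)*P = P*(4 + P))
R(c) = sqrt(c + c*(4 + c)) (R(c) = sqrt(c*(4 + c) + c) = sqrt(c + c*(4 + c)))
z(g) = 1
s(n, M) = M + sqrt(n*(5 + n)) (s(n, M) = 1*(sqrt(n*(5 + n)) + M) = 1*(M + sqrt(n*(5 + n))) = M + sqrt(n*(5 + n)))
251430 + s(573, 197) = 251430 + (197 + sqrt(573*(5 + 573))) = 251430 + (197 + sqrt(573*578)) = 251430 + (197 + sqrt(331194)) = 251430 + (197 + 17*sqrt(1146)) = 251627 + 17*sqrt(1146)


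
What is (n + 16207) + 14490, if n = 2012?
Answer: 32709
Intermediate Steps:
(n + 16207) + 14490 = (2012 + 16207) + 14490 = 18219 + 14490 = 32709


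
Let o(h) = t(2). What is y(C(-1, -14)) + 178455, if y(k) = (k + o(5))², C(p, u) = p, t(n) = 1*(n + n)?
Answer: 178464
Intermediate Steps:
t(n) = 2*n (t(n) = 1*(2*n) = 2*n)
o(h) = 4 (o(h) = 2*2 = 4)
y(k) = (4 + k)² (y(k) = (k + 4)² = (4 + k)²)
y(C(-1, -14)) + 178455 = (4 - 1)² + 178455 = 3² + 178455 = 9 + 178455 = 178464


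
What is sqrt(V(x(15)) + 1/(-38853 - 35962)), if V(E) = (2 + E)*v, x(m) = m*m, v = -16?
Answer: 3*I*sqrt(2258815153335)/74815 ≈ 60.266*I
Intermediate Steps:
x(m) = m**2
V(E) = -32 - 16*E (V(E) = (2 + E)*(-16) = -32 - 16*E)
sqrt(V(x(15)) + 1/(-38853 - 35962)) = sqrt((-32 - 16*15**2) + 1/(-38853 - 35962)) = sqrt((-32 - 16*225) + 1/(-74815)) = sqrt((-32 - 3600) - 1/74815) = sqrt(-3632 - 1/74815) = sqrt(-271728081/74815) = 3*I*sqrt(2258815153335)/74815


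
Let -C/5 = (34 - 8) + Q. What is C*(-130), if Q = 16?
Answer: 27300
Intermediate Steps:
C = -210 (C = -5*((34 - 8) + 16) = -5*(26 + 16) = -5*42 = -210)
C*(-130) = -210*(-130) = 27300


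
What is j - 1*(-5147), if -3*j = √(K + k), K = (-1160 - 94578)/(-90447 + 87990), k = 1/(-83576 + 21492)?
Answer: 5147 - √25185246586154655/76270194 ≈ 5144.9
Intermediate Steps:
k = -1/62084 (k = 1/(-62084) = -1/62084 ≈ -1.6107e-5)
K = 95738/2457 (K = -95738/(-2457) = -95738*(-1/2457) = 95738/2457 ≈ 38.965)
j = -√25185246586154655/76270194 (j = -√(95738/2457 - 1/62084)/3 = -√25185246586154655/76270194 ≈ -2.0807)
j - 1*(-5147) = -√25185246586154655/76270194 - 1*(-5147) = -√25185246586154655/76270194 + 5147 = 5147 - √25185246586154655/76270194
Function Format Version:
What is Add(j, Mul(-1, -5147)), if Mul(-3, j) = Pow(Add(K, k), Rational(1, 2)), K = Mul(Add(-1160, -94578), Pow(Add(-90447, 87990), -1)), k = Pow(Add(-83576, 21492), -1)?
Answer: Add(5147, Mul(Rational(-1, 76270194), Pow(25185246586154655, Rational(1, 2)))) ≈ 5144.9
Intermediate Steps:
k = Rational(-1, 62084) (k = Pow(-62084, -1) = Rational(-1, 62084) ≈ -1.6107e-5)
K = Rational(95738, 2457) (K = Mul(-95738, Pow(-2457, -1)) = Mul(-95738, Rational(-1, 2457)) = Rational(95738, 2457) ≈ 38.965)
j = Mul(Rational(-1, 76270194), Pow(25185246586154655, Rational(1, 2))) (j = Mul(Rational(-1, 3), Pow(Add(Rational(95738, 2457), Rational(-1, 62084)), Rational(1, 2))) = Mul(Rational(-1, 3), Pow(Rational(5943795535, 152540388), Rational(1, 2))) = Mul(Rational(-1, 3), Mul(Rational(1, 25423398), Pow(25185246586154655, Rational(1, 2)))) = Mul(Rational(-1, 76270194), Pow(25185246586154655, Rational(1, 2))) ≈ -2.0807)
Add(j, Mul(-1, -5147)) = Add(Mul(Rational(-1, 76270194), Pow(25185246586154655, Rational(1, 2))), Mul(-1, -5147)) = Add(Mul(Rational(-1, 76270194), Pow(25185246586154655, Rational(1, 2))), 5147) = Add(5147, Mul(Rational(-1, 76270194), Pow(25185246586154655, Rational(1, 2))))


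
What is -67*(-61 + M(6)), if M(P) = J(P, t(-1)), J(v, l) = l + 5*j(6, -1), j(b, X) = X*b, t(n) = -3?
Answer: 6298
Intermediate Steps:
J(v, l) = -30 + l (J(v, l) = l + 5*(-1*6) = l + 5*(-6) = l - 30 = -30 + l)
M(P) = -33 (M(P) = -30 - 3 = -33)
-67*(-61 + M(6)) = -67*(-61 - 33) = -67*(-94) = 6298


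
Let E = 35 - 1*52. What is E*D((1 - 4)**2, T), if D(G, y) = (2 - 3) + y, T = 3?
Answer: -34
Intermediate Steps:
D(G, y) = -1 + y
E = -17 (E = 35 - 52 = -17)
E*D((1 - 4)**2, T) = -17*(-1 + 3) = -17*2 = -34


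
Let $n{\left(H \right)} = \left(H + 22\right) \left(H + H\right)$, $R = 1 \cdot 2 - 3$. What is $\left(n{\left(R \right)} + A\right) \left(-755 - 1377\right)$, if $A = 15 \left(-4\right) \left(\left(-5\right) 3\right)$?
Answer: $-1829256$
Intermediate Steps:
$A = 900$ ($A = \left(-60\right) \left(-15\right) = 900$)
$R = -1$ ($R = 2 - 3 = -1$)
$n{\left(H \right)} = 2 H \left(22 + H\right)$ ($n{\left(H \right)} = \left(22 + H\right) 2 H = 2 H \left(22 + H\right)$)
$\left(n{\left(R \right)} + A\right) \left(-755 - 1377\right) = \left(2 \left(-1\right) \left(22 - 1\right) + 900\right) \left(-755 - 1377\right) = \left(2 \left(-1\right) 21 + 900\right) \left(-2132\right) = \left(-42 + 900\right) \left(-2132\right) = 858 \left(-2132\right) = -1829256$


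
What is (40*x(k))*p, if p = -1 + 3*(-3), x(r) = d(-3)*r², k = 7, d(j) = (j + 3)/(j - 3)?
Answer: 0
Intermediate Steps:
d(j) = (3 + j)/(-3 + j)
x(r) = 0 (x(r) = ((3 - 3)/(-3 - 3))*r² = (0/(-6))*r² = (-⅙*0)*r² = 0*r² = 0)
p = -10 (p = -1 - 9 = -10)
(40*x(k))*p = (40*0)*(-10) = 0*(-10) = 0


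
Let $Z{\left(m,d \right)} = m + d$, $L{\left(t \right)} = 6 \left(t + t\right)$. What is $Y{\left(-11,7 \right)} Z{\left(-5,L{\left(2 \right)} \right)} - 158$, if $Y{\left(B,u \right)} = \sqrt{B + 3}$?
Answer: $-158 + 38 i \sqrt{2} \approx -158.0 + 53.74 i$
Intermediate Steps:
$L{\left(t \right)} = 12 t$ ($L{\left(t \right)} = 6 \cdot 2 t = 12 t$)
$Y{\left(B,u \right)} = \sqrt{3 + B}$
$Z{\left(m,d \right)} = d + m$
$Y{\left(-11,7 \right)} Z{\left(-5,L{\left(2 \right)} \right)} - 158 = \sqrt{3 - 11} \left(12 \cdot 2 - 5\right) - 158 = \sqrt{-8} \left(24 - 5\right) - 158 = 2 i \sqrt{2} \cdot 19 - 158 = 38 i \sqrt{2} - 158 = -158 + 38 i \sqrt{2}$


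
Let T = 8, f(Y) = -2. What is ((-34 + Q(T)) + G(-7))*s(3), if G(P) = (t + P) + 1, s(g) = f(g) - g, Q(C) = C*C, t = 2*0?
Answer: -120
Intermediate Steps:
t = 0
Q(C) = C**2
s(g) = -2 - g
G(P) = 1 + P (G(P) = (0 + P) + 1 = P + 1 = 1 + P)
((-34 + Q(T)) + G(-7))*s(3) = ((-34 + 8**2) + (1 - 7))*(-2 - 1*3) = ((-34 + 64) - 6)*(-2 - 3) = (30 - 6)*(-5) = 24*(-5) = -120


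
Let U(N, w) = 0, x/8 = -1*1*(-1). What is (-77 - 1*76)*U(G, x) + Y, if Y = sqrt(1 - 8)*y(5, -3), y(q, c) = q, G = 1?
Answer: 5*I*sqrt(7) ≈ 13.229*I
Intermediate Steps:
x = 8 (x = 8*(-1*1*(-1)) = 8*(-1*(-1)) = 8*1 = 8)
Y = 5*I*sqrt(7) (Y = sqrt(1 - 8)*5 = sqrt(-7)*5 = (I*sqrt(7))*5 = 5*I*sqrt(7) ≈ 13.229*I)
(-77 - 1*76)*U(G, x) + Y = (-77 - 1*76)*0 + 5*I*sqrt(7) = (-77 - 76)*0 + 5*I*sqrt(7) = -153*0 + 5*I*sqrt(7) = 0 + 5*I*sqrt(7) = 5*I*sqrt(7)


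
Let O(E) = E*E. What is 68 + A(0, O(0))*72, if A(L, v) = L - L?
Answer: 68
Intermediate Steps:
O(E) = E²
A(L, v) = 0
68 + A(0, O(0))*72 = 68 + 0*72 = 68 + 0 = 68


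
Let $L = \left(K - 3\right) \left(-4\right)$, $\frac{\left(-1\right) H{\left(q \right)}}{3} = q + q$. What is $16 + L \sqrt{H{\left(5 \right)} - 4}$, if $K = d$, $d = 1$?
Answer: $16 + 8 i \sqrt{34} \approx 16.0 + 46.648 i$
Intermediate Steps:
$H{\left(q \right)} = - 6 q$ ($H{\left(q \right)} = - 3 \left(q + q\right) = - 3 \cdot 2 q = - 6 q$)
$K = 1$
$L = 8$ ($L = \left(1 - 3\right) \left(-4\right) = \left(-2\right) \left(-4\right) = 8$)
$16 + L \sqrt{H{\left(5 \right)} - 4} = 16 + 8 \sqrt{\left(-6\right) 5 - 4} = 16 + 8 \sqrt{-30 - 4} = 16 + 8 \sqrt{-34} = 16 + 8 i \sqrt{34}$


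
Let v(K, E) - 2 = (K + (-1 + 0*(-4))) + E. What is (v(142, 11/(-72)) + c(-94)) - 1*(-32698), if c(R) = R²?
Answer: 3000733/72 ≈ 41677.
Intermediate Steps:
v(K, E) = 1 + E + K (v(K, E) = 2 + ((K + (-1 + 0*(-4))) + E) = 2 + ((K + (-1 + 0)) + E) = 2 + ((K - 1) + E) = 2 + ((-1 + K) + E) = 2 + (-1 + E + K) = 1 + E + K)
(v(142, 11/(-72)) + c(-94)) - 1*(-32698) = ((1 + 11/(-72) + 142) + (-94)²) - 1*(-32698) = ((1 + 11*(-1/72) + 142) + 8836) + 32698 = ((1 - 11/72 + 142) + 8836) + 32698 = (10285/72 + 8836) + 32698 = 646477/72 + 32698 = 3000733/72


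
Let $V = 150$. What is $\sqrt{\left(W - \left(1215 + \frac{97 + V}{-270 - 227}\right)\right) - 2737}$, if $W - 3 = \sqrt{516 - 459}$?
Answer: $\frac{\sqrt{-975315782 + 247009 \sqrt{57}}}{497} \approx 62.777 i$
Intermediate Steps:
$W = 3 + \sqrt{57}$ ($W = 3 + \sqrt{516 - 459} = 3 + \sqrt{57} \approx 10.55$)
$\sqrt{\left(W - \left(1215 + \frac{97 + V}{-270 - 227}\right)\right) - 2737} = \sqrt{\left(\left(3 + \sqrt{57}\right) - \left(1215 + \frac{97 + 150}{-270 - 227}\right)\right) - 2737} = \sqrt{\left(\left(3 + \sqrt{57}\right) - \left(1215 + \frac{247}{-497}\right)\right) - 2737} = \sqrt{\left(\left(3 + \sqrt{57}\right) - \left(1215 + 247 \left(- \frac{1}{497}\right)\right)\right) - 2737} = \sqrt{\left(\left(3 + \sqrt{57}\right) - \left(1215 - \frac{247}{497}\right)\right) - 2737} = \sqrt{\left(\left(3 + \sqrt{57}\right) - \frac{603608}{497}\right) - 2737} = \sqrt{\left(- \frac{602117}{497} + \sqrt{57}\right) - 2737} = \sqrt{- \frac{1962406}{497} + \sqrt{57}}$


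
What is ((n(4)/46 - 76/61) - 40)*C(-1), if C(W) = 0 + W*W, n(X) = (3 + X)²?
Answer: -112747/2806 ≈ -40.181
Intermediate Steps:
C(W) = W² (C(W) = 0 + W² = W²)
((n(4)/46 - 76/61) - 40)*C(-1) = (((3 + 4)²/46 - 76/61) - 40)*(-1)² = ((7²*(1/46) - 76*1/61) - 40)*1 = ((49*(1/46) - 76/61) - 40)*1 = ((49/46 - 76/61) - 40)*1 = (-507/2806 - 40)*1 = -112747/2806*1 = -112747/2806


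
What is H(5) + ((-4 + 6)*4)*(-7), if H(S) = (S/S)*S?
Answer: -51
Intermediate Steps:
H(S) = S (H(S) = 1*S = S)
H(5) + ((-4 + 6)*4)*(-7) = 5 + ((-4 + 6)*4)*(-7) = 5 + (2*4)*(-7) = 5 + 8*(-7) = 5 - 56 = -51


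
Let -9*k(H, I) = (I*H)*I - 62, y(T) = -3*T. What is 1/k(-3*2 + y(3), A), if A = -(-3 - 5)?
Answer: 9/1022 ≈ 0.0088063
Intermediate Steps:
A = 8 (A = -1*(-8) = 8)
k(H, I) = 62/9 - H*I**2/9 (k(H, I) = -((I*H)*I - 62)/9 = -((H*I)*I - 62)/9 = -(H*I**2 - 62)/9 = -(-62 + H*I**2)/9 = 62/9 - H*I**2/9)
1/k(-3*2 + y(3), A) = 1/(62/9 - 1/9*(-3*2 - 3*3)*8**2) = 1/(62/9 - 1/9*(-6 - 9)*64) = 1/(62/9 - 1/9*(-15)*64) = 1/(62/9 + 320/3) = 1/(1022/9) = 9/1022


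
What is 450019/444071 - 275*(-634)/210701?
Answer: 172243232169/93566203771 ≈ 1.8409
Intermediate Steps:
450019/444071 - 275*(-634)/210701 = 450019*(1/444071) + 174350*(1/210701) = 450019/444071 + 174350/210701 = 172243232169/93566203771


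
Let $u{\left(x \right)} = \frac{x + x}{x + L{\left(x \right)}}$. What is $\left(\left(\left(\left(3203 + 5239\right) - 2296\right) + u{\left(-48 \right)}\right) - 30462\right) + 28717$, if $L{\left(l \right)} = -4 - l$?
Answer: $4425$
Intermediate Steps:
$u{\left(x \right)} = - \frac{x}{2}$ ($u{\left(x \right)} = \frac{x + x}{x - \left(4 + x\right)} = \frac{2 x}{-4} = 2 x \left(- \frac{1}{4}\right) = - \frac{x}{2}$)
$\left(\left(\left(\left(3203 + 5239\right) - 2296\right) + u{\left(-48 \right)}\right) - 30462\right) + 28717 = \left(\left(\left(\left(3203 + 5239\right) - 2296\right) - -24\right) - 30462\right) + 28717 = \left(\left(\left(8442 - 2296\right) + 24\right) - 30462\right) + 28717 = \left(\left(6146 + 24\right) - 30462\right) + 28717 = \left(6170 - 30462\right) + 28717 = -24292 + 28717 = 4425$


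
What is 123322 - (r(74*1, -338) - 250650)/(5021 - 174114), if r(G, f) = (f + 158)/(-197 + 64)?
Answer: 2773400627548/22489369 ≈ 1.2332e+5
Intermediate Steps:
r(G, f) = -158/133 - f/133 (r(G, f) = (158 + f)/(-133) = (158 + f)*(-1/133) = -158/133 - f/133)
123322 - (r(74*1, -338) - 250650)/(5021 - 174114) = 123322 - ((-158/133 - 1/133*(-338)) - 250650)/(5021 - 174114) = 123322 - ((-158/133 + 338/133) - 250650)/(-169093) = 123322 - (180/133 - 250650)*(-1)/169093 = 123322 - (-33336270)*(-1)/(133*169093) = 123322 - 1*33336270/22489369 = 123322 - 33336270/22489369 = 2773400627548/22489369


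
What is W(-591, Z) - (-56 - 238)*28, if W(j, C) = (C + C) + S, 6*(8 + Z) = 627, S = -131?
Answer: 8294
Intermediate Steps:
Z = 193/2 (Z = -8 + (⅙)*627 = -8 + 209/2 = 193/2 ≈ 96.500)
W(j, C) = -131 + 2*C (W(j, C) = (C + C) - 131 = 2*C - 131 = -131 + 2*C)
W(-591, Z) - (-56 - 238)*28 = (-131 + 2*(193/2)) - (-56 - 238)*28 = (-131 + 193) - (-294)*28 = 62 - 1*(-8232) = 62 + 8232 = 8294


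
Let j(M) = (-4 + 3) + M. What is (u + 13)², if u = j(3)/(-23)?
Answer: 88209/529 ≈ 166.75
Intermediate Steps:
j(M) = -1 + M
u = -2/23 (u = (-1 + 3)/(-23) = 2*(-1/23) = -2/23 ≈ -0.086957)
(u + 13)² = (-2/23 + 13)² = (297/23)² = 88209/529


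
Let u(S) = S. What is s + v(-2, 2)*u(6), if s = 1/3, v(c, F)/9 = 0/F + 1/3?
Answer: 55/3 ≈ 18.333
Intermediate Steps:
v(c, F) = 3 (v(c, F) = 9*(0/F + 1/3) = 9*(0 + 1*(1/3)) = 9*(0 + 1/3) = 9*(1/3) = 3)
s = 1/3 ≈ 0.33333
s + v(-2, 2)*u(6) = 1/3 + 3*6 = 1/3 + 18 = 55/3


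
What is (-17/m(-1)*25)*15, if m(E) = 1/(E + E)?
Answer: 12750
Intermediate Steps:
m(E) = 1/(2*E)
(-17/m(-1)*25)*15 = (-17/((½)/(-1))*25)*15 = (-17/((½)*(-1))*25)*15 = (-17/(-½)*25)*15 = (-17*(-2)*25)*15 = (34*25)*15 = 850*15 = 12750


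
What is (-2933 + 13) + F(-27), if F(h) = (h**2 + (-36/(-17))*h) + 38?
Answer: -37573/17 ≈ -2210.2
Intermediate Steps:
F(h) = 38 + h**2 + 36*h/17 (F(h) = (h**2 + (-36*(-1/17))*h) + 38 = (h**2 + 36*h/17) + 38 = 38 + h**2 + 36*h/17)
(-2933 + 13) + F(-27) = (-2933 + 13) + (38 + (-27)**2 + (36/17)*(-27)) = -2920 + (38 + 729 - 972/17) = -2920 + 12067/17 = -37573/17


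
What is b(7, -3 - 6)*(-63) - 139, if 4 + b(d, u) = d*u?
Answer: 4082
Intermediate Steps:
b(d, u) = -4 + d*u
b(7, -3 - 6)*(-63) - 139 = (-4 + 7*(-3 - 6))*(-63) - 139 = (-4 + 7*(-9))*(-63) - 139 = (-4 - 63)*(-63) - 139 = -67*(-63) - 139 = 4221 - 139 = 4082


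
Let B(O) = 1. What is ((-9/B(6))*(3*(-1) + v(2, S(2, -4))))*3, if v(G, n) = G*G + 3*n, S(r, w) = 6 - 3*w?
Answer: -1485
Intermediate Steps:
v(G, n) = G² + 3*n
((-9/B(6))*(3*(-1) + v(2, S(2, -4))))*3 = ((-9/1)*(3*(-1) + (2² + 3*(6 - 3*(-4)))))*3 = ((-9*1)*(-3 + (4 + 3*(6 + 12))))*3 = -9*(-3 + (4 + 3*18))*3 = -9*(-3 + (4 + 54))*3 = -9*(-3 + 58)*3 = -9*55*3 = -495*3 = -1485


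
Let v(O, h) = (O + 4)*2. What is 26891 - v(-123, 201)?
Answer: 27129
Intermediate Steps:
v(O, h) = 8 + 2*O (v(O, h) = (4 + O)*2 = 8 + 2*O)
26891 - v(-123, 201) = 26891 - (8 + 2*(-123)) = 26891 - (8 - 246) = 26891 - 1*(-238) = 26891 + 238 = 27129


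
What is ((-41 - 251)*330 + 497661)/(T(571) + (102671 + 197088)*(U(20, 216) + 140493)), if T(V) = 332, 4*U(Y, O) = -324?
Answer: 401301/42089761040 ≈ 9.5344e-6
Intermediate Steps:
U(Y, O) = -81 (U(Y, O) = (1/4)*(-324) = -81)
((-41 - 251)*330 + 497661)/(T(571) + (102671 + 197088)*(U(20, 216) + 140493)) = ((-41 - 251)*330 + 497661)/(332 + (102671 + 197088)*(-81 + 140493)) = (-292*330 + 497661)/(332 + 299759*140412) = (-96360 + 497661)/(332 + 42089760708) = 401301/42089761040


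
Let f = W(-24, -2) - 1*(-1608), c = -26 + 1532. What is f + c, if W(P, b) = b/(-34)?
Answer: 52939/17 ≈ 3114.1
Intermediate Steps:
W(P, b) = -b/34 (W(P, b) = b*(-1/34) = -b/34)
c = 1506
f = 27337/17 (f = -1/34*(-2) - 1*(-1608) = 1/17 + 1608 = 27337/17 ≈ 1608.1)
f + c = 27337/17 + 1506 = 52939/17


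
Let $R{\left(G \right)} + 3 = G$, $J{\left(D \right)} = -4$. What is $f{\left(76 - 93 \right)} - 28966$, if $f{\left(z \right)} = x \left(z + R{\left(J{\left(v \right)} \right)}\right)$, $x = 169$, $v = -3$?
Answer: $-33022$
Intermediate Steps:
$R{\left(G \right)} = -3 + G$
$f{\left(z \right)} = -1183 + 169 z$ ($f{\left(z \right)} = 169 \left(z - 7\right) = 169 \left(-7 + z\right) = -1183 + 169 z$)
$f{\left(76 - 93 \right)} - 28966 = \left(-1183 + 169 \left(76 - 93\right)\right) - 28966 = \left(-1183 + 169 \left(-17\right)\right) - 28966 = \left(-1183 - 2873\right) - 28966 = -4056 - 28966 = -33022$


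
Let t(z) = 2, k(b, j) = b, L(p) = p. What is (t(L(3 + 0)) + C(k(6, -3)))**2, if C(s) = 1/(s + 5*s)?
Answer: 5329/1296 ≈ 4.1119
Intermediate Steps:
C(s) = 1/(6*s)
(t(L(3 + 0)) + C(k(6, -3)))**2 = (2 + (1/6)/6)**2 = (2 + (1/6)*(1/6))**2 = (2 + 1/36)**2 = (73/36)**2 = 5329/1296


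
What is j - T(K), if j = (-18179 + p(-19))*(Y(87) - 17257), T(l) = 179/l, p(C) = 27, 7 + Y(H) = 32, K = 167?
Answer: 52236808909/167 ≈ 3.1280e+8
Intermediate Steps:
Y(H) = 25 (Y(H) = -7 + 32 = 25)
j = 312795264 (j = (-18179 + 27)*(25 - 17257) = -18152*(-17232) = 312795264)
j - T(K) = 312795264 - 179/167 = 52236808909/167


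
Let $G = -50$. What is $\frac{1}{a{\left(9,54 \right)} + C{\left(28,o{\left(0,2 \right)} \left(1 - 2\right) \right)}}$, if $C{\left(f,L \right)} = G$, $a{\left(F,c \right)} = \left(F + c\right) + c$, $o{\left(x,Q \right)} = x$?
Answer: $\frac{1}{67} \approx 0.014925$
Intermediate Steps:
$a{\left(F,c \right)} = F + 2 c$
$C{\left(f,L \right)} = -50$
$\frac{1}{a{\left(9,54 \right)} + C{\left(28,o{\left(0,2 \right)} \left(1 - 2\right) \right)}} = \frac{1}{\left(9 + 2 \cdot 54\right) - 50} = \frac{1}{\left(9 + 108\right) - 50} = \frac{1}{117 - 50} = \frac{1}{67}$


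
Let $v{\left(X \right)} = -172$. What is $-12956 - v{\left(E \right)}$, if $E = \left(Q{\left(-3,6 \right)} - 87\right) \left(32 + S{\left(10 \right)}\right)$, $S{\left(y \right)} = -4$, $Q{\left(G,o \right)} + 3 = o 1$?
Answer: $-12784$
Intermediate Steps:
$Q{\left(G,o \right)} = -3 + o$ ($Q{\left(G,o \right)} = -3 + o 1 = -3 + o$)
$E = -2352$ ($E = \left(\left(-3 + 6\right) - 87\right) \left(32 - 4\right) = \left(3 - 87\right) 28 = \left(-84\right) 28 = -2352$)
$-12956 - v{\left(E \right)} = -12956 - -172 = -12956 + 172 = -12784$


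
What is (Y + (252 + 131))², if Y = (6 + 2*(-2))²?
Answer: 149769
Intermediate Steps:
Y = 4 (Y = (6 - 4)² = 2² = 4)
(Y + (252 + 131))² = (4 + (252 + 131))² = (4 + 383)² = 387² = 149769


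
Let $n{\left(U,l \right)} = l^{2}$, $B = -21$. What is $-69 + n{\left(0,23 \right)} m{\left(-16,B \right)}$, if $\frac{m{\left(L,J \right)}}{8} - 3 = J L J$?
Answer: $-29848365$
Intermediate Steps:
$m{\left(L,J \right)} = 24 + 8 L J^{2}$ ($m{\left(L,J \right)} = 24 + 8 J L J = 24 + 8 L J^{2}$)
$-69 + n{\left(0,23 \right)} m{\left(-16,B \right)} = -69 + 23^{2} \left(24 + 8 \left(-16\right) \left(-21\right)^{2}\right) = -69 + 529 \left(24 + 8 \left(-16\right) 441\right) = -69 + 529 \left(24 - 56448\right) = -69 + 529 \left(-56424\right) = -69 - 29848296 = -29848365$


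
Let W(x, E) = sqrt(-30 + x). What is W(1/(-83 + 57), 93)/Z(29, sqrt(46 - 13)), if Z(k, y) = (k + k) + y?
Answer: -11*I*sqrt(5538)/86606 + 29*I*sqrt(20306)/43303 ≈ 0.08598*I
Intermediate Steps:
Z(k, y) = y + 2*k (Z(k, y) = 2*k + y = y + 2*k)
W(1/(-83 + 57), 93)/Z(29, sqrt(46 - 13)) = sqrt(-30 + 1/(-83 + 57))/(sqrt(46 - 13) + 2*29) = sqrt(-30 + 1/(-26))/(sqrt(33) + 58) = sqrt(-30 - 1/26)/(58 + sqrt(33)) = sqrt(-781/26)/(58 + sqrt(33)) = (I*sqrt(20306)/26)/(58 + sqrt(33)) = I*sqrt(20306)/(26*(58 + sqrt(33)))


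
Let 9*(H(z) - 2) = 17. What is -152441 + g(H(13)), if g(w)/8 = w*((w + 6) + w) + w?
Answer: -12310481/81 ≈ -1.5198e+5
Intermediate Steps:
H(z) = 35/9 (H(z) = 2 + (⅑)*17 = 2 + 17/9 = 35/9)
g(w) = 8*w + 8*w*(6 + 2*w) (g(w) = 8*(w*((w + 6) + w) + w) = 8*(w*((6 + w) + w) + w) = 8*(w*(6 + 2*w) + w) = 8*(w + w*(6 + 2*w)) = 8*w + 8*w*(6 + 2*w))
-152441 + g(H(13)) = -152441 + 8*(35/9)*(7 + 2*(35/9)) = -152441 + 8*(35/9)*(7 + 70/9) = -152441 + 8*(35/9)*(133/9) = -152441 + 37240/81 = -12310481/81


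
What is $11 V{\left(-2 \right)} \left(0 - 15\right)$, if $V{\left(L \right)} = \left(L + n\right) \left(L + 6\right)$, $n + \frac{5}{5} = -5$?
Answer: $5280$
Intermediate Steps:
$n = -6$ ($n = -1 - 5 = -6$)
$V{\left(L \right)} = \left(-6 + L\right) \left(6 + L\right)$ ($V{\left(L \right)} = \left(L - 6\right) \left(L + 6\right) = \left(-6 + L\right) \left(6 + L\right)$)
$11 V{\left(-2 \right)} \left(0 - 15\right) = 11 \left(-36 + \left(-2\right)^{2}\right) \left(0 - 15\right) = 11 \left(-36 + 4\right) \left(0 - 15\right) = 11 \left(-32\right) \left(-15\right) = \left(-352\right) \left(-15\right) = 5280$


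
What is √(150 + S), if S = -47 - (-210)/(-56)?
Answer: √397/2 ≈ 9.9624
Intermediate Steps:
S = -203/4 (S = -47 - (-210)*(-1)/56 = -47 - 1*15/4 = -47 - 15/4 = -203/4 ≈ -50.750)
√(150 + S) = √(150 - 203/4) = √(397/4) = √397/2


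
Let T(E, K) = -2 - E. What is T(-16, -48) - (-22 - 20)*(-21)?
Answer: -868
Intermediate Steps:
T(-16, -48) - (-22 - 20)*(-21) = (-2 - 1*(-16)) - (-22 - 20)*(-21) = (-2 + 16) - (-42)*(-21) = 14 - 1*882 = 14 - 882 = -868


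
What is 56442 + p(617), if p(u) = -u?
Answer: 55825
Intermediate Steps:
56442 + p(617) = 56442 - 1*617 = 56442 - 617 = 55825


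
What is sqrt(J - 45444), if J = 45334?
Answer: I*sqrt(110) ≈ 10.488*I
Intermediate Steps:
sqrt(J - 45444) = sqrt(45334 - 45444) = sqrt(-110) = I*sqrt(110)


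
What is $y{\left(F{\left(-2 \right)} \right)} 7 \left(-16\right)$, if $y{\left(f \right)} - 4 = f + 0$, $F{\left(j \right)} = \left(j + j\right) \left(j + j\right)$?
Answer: $-2240$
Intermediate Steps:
$F{\left(j \right)} = 4 j^{2}$ ($F{\left(j \right)} = 2 j 2 j = 4 j^{2}$)
$y{\left(f \right)} = 4 + f$ ($y{\left(f \right)} = 4 + \left(f + 0\right) = 4 + f$)
$y{\left(F{\left(-2 \right)} \right)} 7 \left(-16\right) = \left(4 + 4 \left(-2\right)^{2}\right) 7 \left(-16\right) = \left(4 + 4 \cdot 4\right) 7 \left(-16\right) = \left(4 + 16\right) 7 \left(-16\right) = 20 \cdot 7 \left(-16\right) = 140 \left(-16\right) = -2240$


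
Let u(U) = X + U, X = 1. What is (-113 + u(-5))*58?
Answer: -6786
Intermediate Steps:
u(U) = 1 + U
(-113 + u(-5))*58 = (-113 + (1 - 5))*58 = (-113 - 4)*58 = -117*58 = -6786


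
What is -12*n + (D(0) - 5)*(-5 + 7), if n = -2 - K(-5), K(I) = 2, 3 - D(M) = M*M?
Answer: 44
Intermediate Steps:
D(M) = 3 - M² (D(M) = 3 - M*M = 3 - M²)
n = -4 (n = -2 - 1*2 = -2 - 2 = -4)
-12*n + (D(0) - 5)*(-5 + 7) = -12*(-4) + ((3 - 1*0²) - 5)*(-5 + 7) = 48 + ((3 - 1*0) - 5)*2 = 48 + ((3 + 0) - 5)*2 = 48 + (3 - 5)*2 = 48 - 2*2 = 48 - 4 = 44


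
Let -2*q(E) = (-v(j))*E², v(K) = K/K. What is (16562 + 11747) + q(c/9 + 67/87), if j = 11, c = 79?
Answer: 1931542421/68121 ≈ 28355.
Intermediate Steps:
v(K) = 1
q(E) = E²/2 (q(E) = -(-1*1)*E²/2 = -(-1)*E²/2 = E²/2)
(16562 + 11747) + q(c/9 + 67/87) = (16562 + 11747) + (79/9 + 67/87)²/2 = 28309 + (79*(⅑) + 67*(1/87))²/2 = 28309 + (79/9 + 67/87)²/2 = 28309 + (2492/261)²/2 = 28309 + (½)*(6210064/68121) = 28309 + 3105032/68121 = 1931542421/68121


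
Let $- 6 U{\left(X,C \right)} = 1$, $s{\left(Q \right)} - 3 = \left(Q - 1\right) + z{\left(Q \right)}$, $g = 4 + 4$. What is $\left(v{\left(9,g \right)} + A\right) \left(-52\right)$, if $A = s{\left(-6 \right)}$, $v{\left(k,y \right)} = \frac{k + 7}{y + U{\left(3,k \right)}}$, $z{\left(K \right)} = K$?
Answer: $\frac{19448}{47} \approx 413.79$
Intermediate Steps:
$g = 8$
$s{\left(Q \right)} = 2 + 2 Q$ ($s{\left(Q \right)} = 3 + \left(\left(Q - 1\right) + Q\right) = 3 + \left(\left(-1 + Q\right) + Q\right) = 3 + \left(-1 + 2 Q\right) = 2 + 2 Q$)
$U{\left(X,C \right)} = - \frac{1}{6}$ ($U{\left(X,C \right)} = \left(- \frac{1}{6}\right) 1 = - \frac{1}{6}$)
$v{\left(k,y \right)} = \frac{7 + k}{- \frac{1}{6} + y}$ ($v{\left(k,y \right)} = \frac{k + 7}{y - \frac{1}{6}} = \frac{7 + k}{- \frac{1}{6} + y}$)
$A = -10$ ($A = 2 + 2 \left(-6\right) = 2 - 12 = -10$)
$\left(v{\left(9,g \right)} + A\right) \left(-52\right) = \left(\frac{6 \left(7 + 9\right)}{-1 + 6 \cdot 8} - 10\right) \left(-52\right) = \left(6 \frac{1}{-1 + 48} \cdot 16 - 10\right) \left(-52\right) = \left(6 \cdot \frac{1}{47} \cdot 16 - 10\right) \left(-52\right) = \left(\frac{96}{47} - 10\right) \left(-52\right) = \left(- \frac{374}{47}\right) \left(-52\right) = \frac{19448}{47}$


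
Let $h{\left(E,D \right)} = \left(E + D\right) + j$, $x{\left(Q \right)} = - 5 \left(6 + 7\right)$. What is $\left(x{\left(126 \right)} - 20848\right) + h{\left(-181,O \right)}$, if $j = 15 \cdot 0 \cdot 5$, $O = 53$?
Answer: $-21041$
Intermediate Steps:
$x{\left(Q \right)} = -65$ ($x{\left(Q \right)} = \left(-5\right) 13 = -65$)
$j = 0$ ($j = 0 \cdot 5 = 0$)
$h{\left(E,D \right)} = D + E$ ($h{\left(E,D \right)} = \left(E + D\right) + 0 = \left(D + E\right) + 0 = D + E$)
$\left(x{\left(126 \right)} - 20848\right) + h{\left(-181,O \right)} = \left(-65 - 20848\right) + \left(53 - 181\right) = -20913 - 128 = -21041$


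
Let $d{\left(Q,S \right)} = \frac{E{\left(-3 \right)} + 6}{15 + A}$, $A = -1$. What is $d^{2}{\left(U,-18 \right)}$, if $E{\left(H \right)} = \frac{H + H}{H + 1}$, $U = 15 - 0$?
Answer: $\frac{81}{196} \approx 0.41327$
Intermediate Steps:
$U = 15$ ($U = 15 + 0 = 15$)
$E{\left(H \right)} = \frac{2 H}{1 + H}$
$d{\left(Q,S \right)} = \frac{9}{14}$ ($d{\left(Q,S \right)} = \frac{2 \left(-3\right) \frac{1}{1 - 3} + 6}{15 - 1} = \frac{2 \left(-3\right) \frac{1}{-2} + 6}{14} = \left(2 \left(-3\right) \left(- \frac{1}{2}\right) + 6\right) \frac{1}{14} = \left(3 + 6\right) \frac{1}{14} = 9 \cdot \frac{1}{14} = \frac{9}{14}$)
$d^{2}{\left(U,-18 \right)} = \left(\frac{9}{14}\right)^{2} = \frac{81}{196}$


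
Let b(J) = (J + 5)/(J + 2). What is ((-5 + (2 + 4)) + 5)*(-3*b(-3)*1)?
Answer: 36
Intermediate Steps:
b(J) = (5 + J)/(2 + J)
((-5 + (2 + 4)) + 5)*(-3*b(-3)*1) = ((-5 + (2 + 4)) + 5)*(-3*(5 - 3)/(2 - 3)*1) = ((-5 + 6) + 5)*(-3*2/(-1)*1) = (1 + 5)*(-(-3)*2*1) = 6*(-3*(-2)*1) = 6*(6*1) = 6*6 = 36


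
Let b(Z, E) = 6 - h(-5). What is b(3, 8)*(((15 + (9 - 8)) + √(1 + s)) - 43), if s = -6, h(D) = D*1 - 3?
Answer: -378 + 14*I*√5 ≈ -378.0 + 31.305*I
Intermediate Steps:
h(D) = -3 + D (h(D) = D - 3 = -3 + D)
b(Z, E) = 14 (b(Z, E) = 6 - (-3 - 5) = 6 - 1*(-8) = 6 + 8 = 14)
b(3, 8)*(((15 + (9 - 8)) + √(1 + s)) - 43) = 14*(((15 + (9 - 8)) + √(1 - 6)) - 43) = 14*(((15 + 1) + √(-5)) - 43) = 14*((16 + I*√5) - 43) = 14*(-27 + I*√5) = -378 + 14*I*√5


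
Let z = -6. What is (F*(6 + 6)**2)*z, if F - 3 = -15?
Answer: 10368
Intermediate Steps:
F = -12 (F = 3 - 15 = -12)
(F*(6 + 6)**2)*z = -12*(6 + 6)**2*(-6) = -12*12**2*(-6) = -12*144*(-6) = -1728*(-6) = 10368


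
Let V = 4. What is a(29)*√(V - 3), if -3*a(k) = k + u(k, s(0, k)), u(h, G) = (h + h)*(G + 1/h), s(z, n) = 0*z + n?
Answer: -571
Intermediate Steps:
s(z, n) = n (s(z, n) = 0 + n = n)
u(h, G) = 2*h*(G + 1/h) (u(h, G) = (2*h)*(G + 1/h) = 2*h*(G + 1/h))
a(k) = -⅔ - 2*k²/3 - k/3 (a(k) = -(k + (2 + 2*k*k))/3 = -(k + (2 + 2*k²))/3 = -(2 + k + 2*k²)/3 = -⅔ - 2*k²/3 - k/3)
a(29)*√(V - 3) = (-⅔ - ⅔*29² - ⅓*29)*√(4 - 3) = (-⅔ - ⅔*841 - 29/3)*√1 = (-⅔ - 1682/3 - 29/3)*1 = -571*1 = -571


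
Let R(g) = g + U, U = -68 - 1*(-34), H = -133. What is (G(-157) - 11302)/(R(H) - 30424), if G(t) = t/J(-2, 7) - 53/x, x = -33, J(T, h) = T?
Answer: 740645/2019006 ≈ 0.36684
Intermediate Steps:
U = -34 (U = -68 + 34 = -34)
G(t) = 53/33 - t/2 (G(t) = t/(-2) - 53/(-33) = t*(-½) - 53*(-1/33) = -t/2 + 53/33 = 53/33 - t/2)
R(g) = -34 + g (R(g) = g - 34 = -34 + g)
(G(-157) - 11302)/(R(H) - 30424) = ((53/33 - ½*(-157)) - 11302)/((-34 - 133) - 30424) = ((53/33 + 157/2) - 11302)/(-167 - 30424) = (5287/66 - 11302)/(-30591) = -740645/66*(-1/30591) = 740645/2019006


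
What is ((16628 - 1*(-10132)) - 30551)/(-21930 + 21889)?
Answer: 3791/41 ≈ 92.463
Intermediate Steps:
((16628 - 1*(-10132)) - 30551)/(-21930 + 21889) = ((16628 + 10132) - 30551)/(-41) = (26760 - 30551)*(-1/41) = -3791*(-1/41) = 3791/41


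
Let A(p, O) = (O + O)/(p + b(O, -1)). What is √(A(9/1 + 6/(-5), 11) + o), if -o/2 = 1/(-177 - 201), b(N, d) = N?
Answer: √10306254/2961 ≈ 1.0842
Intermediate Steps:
A(p, O) = 2*O/(O + p) (A(p, O) = (O + O)/(p + O) = (2*O)/(O + p) = 2*O/(O + p))
o = 1/189 (o = -2/(-177 - 201) = -2/(-378) = -2*(-1/378) = 1/189 ≈ 0.0052910)
√(A(9/1 + 6/(-5), 11) + o) = √(2*11/(11 + (9/1 + 6/(-5))) + 1/189) = √(2*11/(11 + (9*1 + 6*(-⅕))) + 1/189) = √(2*11/(11 + (9 - 6/5)) + 1/189) = √(2*11/(11 + 39/5) + 1/189) = √(2*11/(94/5) + 1/189) = √(2*11*(5/94) + 1/189) = √(55/47 + 1/189) = √(10442/8883) = √10306254/2961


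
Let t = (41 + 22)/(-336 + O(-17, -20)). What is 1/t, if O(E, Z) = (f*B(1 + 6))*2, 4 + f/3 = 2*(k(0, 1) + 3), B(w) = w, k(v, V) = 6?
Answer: 4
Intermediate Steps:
f = 42 (f = -12 + 3*(2*(6 + 3)) = -12 + 3*(2*9) = -12 + 3*18 = -12 + 54 = 42)
O(E, Z) = 588 (O(E, Z) = (42*(1 + 6))*2 = (42*7)*2 = 294*2 = 588)
t = ¼ (t = (41 + 22)/(-336 + 588) = 63/252 = 63*(1/252) = ¼ ≈ 0.25000)
1/t = 1/(¼) = 4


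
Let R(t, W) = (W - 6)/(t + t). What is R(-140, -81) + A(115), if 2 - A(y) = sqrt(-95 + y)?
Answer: 647/280 - 2*sqrt(5) ≈ -2.1614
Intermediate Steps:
R(t, W) = (-6 + W)/(2*t) (R(t, W) = (-6 + W)/((2*t)) = (-6 + W)*(1/(2*t)) = (-6 + W)/(2*t))
A(y) = 2 - sqrt(-95 + y)
R(-140, -81) + A(115) = (1/2)*(-6 - 81)/(-140) + (2 - sqrt(-95 + 115)) = (1/2)*(-1/140)*(-87) + (2 - sqrt(20)) = 87/280 + (2 - 2*sqrt(5)) = 647/280 - 2*sqrt(5)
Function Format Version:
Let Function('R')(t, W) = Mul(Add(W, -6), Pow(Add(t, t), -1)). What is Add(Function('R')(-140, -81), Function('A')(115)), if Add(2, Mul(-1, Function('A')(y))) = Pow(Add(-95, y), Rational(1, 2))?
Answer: Add(Rational(647, 280), Mul(-2, Pow(5, Rational(1, 2)))) ≈ -2.1614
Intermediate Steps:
Function('R')(t, W) = Mul(Rational(1, 2), Pow(t, -1), Add(-6, W)) (Function('R')(t, W) = Mul(Add(-6, W), Pow(Mul(2, t), -1)) = Mul(Add(-6, W), Mul(Rational(1, 2), Pow(t, -1))) = Mul(Rational(1, 2), Pow(t, -1), Add(-6, W)))
Function('A')(y) = Add(2, Mul(-1, Pow(Add(-95, y), Rational(1, 2))))
Add(Function('R')(-140, -81), Function('A')(115)) = Add(Mul(Rational(1, 2), Pow(-140, -1), Add(-6, -81)), Add(2, Mul(-1, Pow(Add(-95, 115), Rational(1, 2))))) = Add(Mul(Rational(1, 2), Rational(-1, 140), -87), Add(2, Mul(-1, Pow(20, Rational(1, 2))))) = Add(Rational(87, 280), Add(2, Mul(-1, Mul(2, Pow(5, Rational(1, 2)))))) = Add(Rational(87, 280), Add(2, Mul(-2, Pow(5, Rational(1, 2))))) = Add(Rational(647, 280), Mul(-2, Pow(5, Rational(1, 2))))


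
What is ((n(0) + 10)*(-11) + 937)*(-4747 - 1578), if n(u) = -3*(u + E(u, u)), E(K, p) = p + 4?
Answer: -6065675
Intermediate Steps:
E(K, p) = 4 + p
n(u) = -12 - 6*u (n(u) = -3*(u + (4 + u)) = -3*(4 + 2*u) = -12 - 6*u)
((n(0) + 10)*(-11) + 937)*(-4747 - 1578) = (((-12 - 6*0) + 10)*(-11) + 937)*(-4747 - 1578) = (((-12 + 0) + 10)*(-11) + 937)*(-6325) = ((-12 + 10)*(-11) + 937)*(-6325) = (-2*(-11) + 937)*(-6325) = (22 + 937)*(-6325) = 959*(-6325) = -6065675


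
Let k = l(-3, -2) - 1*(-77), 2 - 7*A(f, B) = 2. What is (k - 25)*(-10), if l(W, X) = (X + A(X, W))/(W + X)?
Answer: -524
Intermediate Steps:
A(f, B) = 0 (A(f, B) = 2/7 - 1/7*2 = 2/7 - 2/7 = 0)
l(W, X) = X/(W + X) (l(W, X) = (X + 0)/(W + X) = X/(W + X))
k = 387/5 (k = -2/(-3 - 2) - 1*(-77) = -2/(-5) + 77 = -2*(-1/5) + 77 = 2/5 + 77 = 387/5 ≈ 77.400)
(k - 25)*(-10) = (387/5 - 25)*(-10) = (262/5)*(-10) = -524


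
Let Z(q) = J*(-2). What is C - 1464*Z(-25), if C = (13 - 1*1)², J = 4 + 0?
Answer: 11856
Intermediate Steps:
J = 4
Z(q) = -8 (Z(q) = 4*(-2) = -8)
C = 144 (C = (13 - 1)² = 12² = 144)
C - 1464*Z(-25) = 144 - 1464*(-8) = 144 + 11712 = 11856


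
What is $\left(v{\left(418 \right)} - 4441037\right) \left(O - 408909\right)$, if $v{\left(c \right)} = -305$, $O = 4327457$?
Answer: $-17403611811416$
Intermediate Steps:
$\left(v{\left(418 \right)} - 4441037\right) \left(O - 408909\right) = \left(-305 - 4441037\right) \left(4327457 - 408909\right) = \left(-4441342\right) 3918548 = -17403611811416$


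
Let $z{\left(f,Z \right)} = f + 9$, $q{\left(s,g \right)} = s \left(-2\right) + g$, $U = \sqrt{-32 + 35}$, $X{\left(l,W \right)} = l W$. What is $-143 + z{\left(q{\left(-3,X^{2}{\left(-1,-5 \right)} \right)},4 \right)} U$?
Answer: $-143 + 40 \sqrt{3} \approx -73.718$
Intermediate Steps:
$X{\left(l,W \right)} = W l$
$U = \sqrt{3} \approx 1.732$
$q{\left(s,g \right)} = g - 2 s$ ($q{\left(s,g \right)} = - 2 s + g = g - 2 s$)
$z{\left(f,Z \right)} = 9 + f$
$-143 + z{\left(q{\left(-3,X^{2}{\left(-1,-5 \right)} \right)},4 \right)} U = -143 + \left(9 - \left(-6 - \left(\left(-5\right) \left(-1\right)\right)^{2}\right)\right) \sqrt{3} = -143 + \left(9 + \left(5^{2} + 6\right)\right) \sqrt{3} = -143 + \left(9 + \left(25 + 6\right)\right) \sqrt{3} = -143 + \left(9 + 31\right) \sqrt{3} = -143 + 40 \sqrt{3}$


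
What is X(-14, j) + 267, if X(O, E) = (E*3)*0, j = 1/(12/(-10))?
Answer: 267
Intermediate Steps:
j = -⅚ (j = 1/(12*(-⅒)) = 1/(-6/5) = -⅚ ≈ -0.83333)
X(O, E) = 0 (X(O, E) = (3*E)*0 = 0)
X(-14, j) + 267 = 0 + 267 = 267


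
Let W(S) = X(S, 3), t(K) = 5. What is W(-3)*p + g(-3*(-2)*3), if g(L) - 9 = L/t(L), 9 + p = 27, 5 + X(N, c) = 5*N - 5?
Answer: -2187/5 ≈ -437.40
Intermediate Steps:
X(N, c) = -10 + 5*N (X(N, c) = -5 + (5*N - 5) = -5 + (-5 + 5*N) = -10 + 5*N)
p = 18 (p = -9 + 27 = 18)
W(S) = -10 + 5*S
g(L) = 9 + L/5
W(-3)*p + g(-3*(-2)*3) = (-10 + 5*(-3))*18 + (9 + (-3*(-2)*3)/5) = (-10 - 15)*18 + (9 + (6*3)/5) = -25*18 + (9 + (⅕)*18) = -450 + (9 + 18/5) = -450 + 63/5 = -2187/5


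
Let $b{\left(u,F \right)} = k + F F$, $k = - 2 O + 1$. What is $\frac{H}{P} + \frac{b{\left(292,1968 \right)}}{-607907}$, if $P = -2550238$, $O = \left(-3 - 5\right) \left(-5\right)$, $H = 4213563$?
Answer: $- \frac{12438385953551}{1550307531866} \approx -8.0232$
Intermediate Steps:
$O = 40$ ($O = \left(-8\right) \left(-5\right) = 40$)
$k = -79$ ($k = \left(-2\right) 40 + 1 = -80 + 1 = -79$)
$b{\left(u,F \right)} = -79 + F^{2}$ ($b{\left(u,F \right)} = -79 + F F = -79 + F^{2}$)
$\frac{H}{P} + \frac{b{\left(292,1968 \right)}}{-607907} = \frac{4213563}{-2550238} + \frac{-79 + 1968^{2}}{-607907} = 4213563 \left(- \frac{1}{2550238}\right) + \left(-79 + 3873024\right) \left(- \frac{1}{607907}\right) = - \frac{4213563}{2550238} + 3872945 \left(- \frac{1}{607907}\right) = - \frac{4213563}{2550238} - \frac{3872945}{607907} = - \frac{12438385953551}{1550307531866}$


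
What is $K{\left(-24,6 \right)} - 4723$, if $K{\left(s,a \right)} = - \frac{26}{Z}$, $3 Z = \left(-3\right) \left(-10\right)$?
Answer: $- \frac{23628}{5} \approx -4725.6$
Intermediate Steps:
$Z = 10$ ($Z = \frac{\left(-3\right) \left(-10\right)}{3} = \frac{1}{3} \cdot 30 = 10$)
$K{\left(s,a \right)} = - \frac{13}{5}$ ($K{\left(s,a \right)} = - \frac{26}{10} = \left(-26\right) \frac{1}{10} = - \frac{13}{5}$)
$K{\left(-24,6 \right)} - 4723 = - \frac{13}{5} - 4723 = - \frac{23628}{5}$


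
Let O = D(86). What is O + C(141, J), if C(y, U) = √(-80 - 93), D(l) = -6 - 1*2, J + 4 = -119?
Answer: -8 + I*√173 ≈ -8.0 + 13.153*I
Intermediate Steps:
J = -123 (J = -4 - 119 = -123)
D(l) = -8 (D(l) = -6 - 2 = -8)
O = -8
C(y, U) = I*√173 (C(y, U) = √(-173) = I*√173)
O + C(141, J) = -8 + I*√173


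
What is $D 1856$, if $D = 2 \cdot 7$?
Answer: $25984$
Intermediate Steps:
$D = 14$
$D 1856 = 14 \cdot 1856 = 25984$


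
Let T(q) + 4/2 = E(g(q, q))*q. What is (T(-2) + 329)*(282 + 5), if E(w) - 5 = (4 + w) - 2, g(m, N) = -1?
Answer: 90405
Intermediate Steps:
E(w) = 7 + w (E(w) = 5 + ((4 + w) - 2) = 5 + (2 + w) = 7 + w)
T(q) = -2 + 6*q (T(q) = -2 + (7 - 1)*q = -2 + 6*q)
(T(-2) + 329)*(282 + 5) = ((-2 + 6*(-2)) + 329)*(282 + 5) = ((-2 - 12) + 329)*287 = (-14 + 329)*287 = 315*287 = 90405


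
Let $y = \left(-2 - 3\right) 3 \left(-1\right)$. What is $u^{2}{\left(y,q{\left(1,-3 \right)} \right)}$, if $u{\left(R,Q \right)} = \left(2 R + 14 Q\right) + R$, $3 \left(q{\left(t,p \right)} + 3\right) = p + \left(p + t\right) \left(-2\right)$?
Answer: $\frac{529}{9} \approx 58.778$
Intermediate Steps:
$q{\left(t,p \right)} = -3 - \frac{2 t}{3} - \frac{p}{3}$ ($q{\left(t,p \right)} = -3 + \frac{p + \left(p + t\right) \left(-2\right)}{3} = -3 + \frac{p - \left(2 p + 2 t\right)}{3} = -3 + \frac{- p - 2 t}{3} = -3 - \left(\frac{p}{3} + \frac{2 t}{3}\right) = -3 - \frac{2 t}{3} - \frac{p}{3}$)
$y = 15$ ($y = \left(-5\right) \left(-3\right) = 15$)
$u{\left(R,Q \right)} = 3 R + 14 Q$
$u^{2}{\left(y,q{\left(1,-3 \right)} \right)} = \left(3 \cdot 15 + 14 \left(-3 - \frac{2}{3} - -1\right)\right)^{2} = \left(45 + 14 \left(-3 - \frac{2}{3} + 1\right)\right)^{2} = \left(45 + 14 \left(- \frac{8}{3}\right)\right)^{2} = \left(45 - \frac{112}{3}\right)^{2} = \left(\frac{23}{3}\right)^{2} = \frac{529}{9}$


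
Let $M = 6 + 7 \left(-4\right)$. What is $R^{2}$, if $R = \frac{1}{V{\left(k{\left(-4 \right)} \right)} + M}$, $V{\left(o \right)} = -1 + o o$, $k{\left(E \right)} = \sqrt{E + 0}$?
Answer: $\frac{1}{729} \approx 0.0013717$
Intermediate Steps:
$k{\left(E \right)} = \sqrt{E}$
$V{\left(o \right)} = -1 + o^{2}$
$M = -22$ ($M = 6 - 28 = -22$)
$R = - \frac{1}{27}$ ($R = \frac{1}{\left(-1 + \left(\sqrt{-4}\right)^{2}\right) - 22} = \frac{1}{\left(-1 + \left(2 i\right)^{2}\right) - 22} = \frac{1}{\left(-1 - 4\right) - 22} = \frac{1}{-5 - 22} = \frac{1}{-27} = - \frac{1}{27} \approx -0.037037$)
$R^{2} = \left(- \frac{1}{27}\right)^{2} = \frac{1}{729}$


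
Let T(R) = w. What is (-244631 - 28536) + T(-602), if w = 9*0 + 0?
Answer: -273167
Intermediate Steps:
w = 0 (w = 0 + 0 = 0)
T(R) = 0
(-244631 - 28536) + T(-602) = (-244631 - 28536) + 0 = -273167 + 0 = -273167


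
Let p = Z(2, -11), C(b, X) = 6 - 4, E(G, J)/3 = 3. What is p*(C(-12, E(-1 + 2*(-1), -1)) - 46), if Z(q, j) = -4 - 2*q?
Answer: 352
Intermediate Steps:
E(G, J) = 9 (E(G, J) = 3*3 = 9)
C(b, X) = 2
p = -8 (p = -4 - 2*2 = -4 - 4 = -8)
p*(C(-12, E(-1 + 2*(-1), -1)) - 46) = -8*(2 - 46) = -8*(-44) = 352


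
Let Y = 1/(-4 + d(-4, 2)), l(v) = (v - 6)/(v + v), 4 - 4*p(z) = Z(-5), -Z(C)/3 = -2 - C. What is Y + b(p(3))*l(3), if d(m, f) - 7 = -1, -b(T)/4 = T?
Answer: 7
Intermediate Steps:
Z(C) = 6 + 3*C (Z(C) = -3*(-2 - C) = 6 + 3*C)
p(z) = 13/4 (p(z) = 1 - (6 + 3*(-5))/4 = 1 - (6 - 15)/4 = 1 - 1/4*(-9) = 1 + 9/4 = 13/4)
b(T) = -4*T
d(m, f) = 6 (d(m, f) = 7 - 1 = 6)
l(v) = (-6 + v)/(2*v) (l(v) = (-6 + v)/((2*v)) = (-6 + v)*(1/(2*v)) = (-6 + v)/(2*v))
Y = 1/2 (Y = 1/(-4 + 6) = 1/2 ≈ 0.50000)
Y + b(p(3))*l(3) = 1/2 + (-4*13/4)*((1/2)*(-6 + 3)/3) = 1/2 - 13*(-3)/(2*3) = 1/2 - 13*(-1/2) = 1/2 + 13/2 = 7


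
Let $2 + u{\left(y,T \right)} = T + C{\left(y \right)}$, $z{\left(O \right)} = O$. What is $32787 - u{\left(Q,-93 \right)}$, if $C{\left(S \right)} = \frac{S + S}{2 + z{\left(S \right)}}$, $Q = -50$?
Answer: $\frac{394559}{12} \approx 32880.0$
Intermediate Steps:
$C{\left(S \right)} = \frac{2 S}{2 + S}$ ($C{\left(S \right)} = \frac{S + S}{2 + S} = \frac{2 S}{2 + S}$)
$u{\left(y,T \right)} = -2 + T + \frac{2 y}{2 + y}$ ($u{\left(y,T \right)} = -2 + \left(T + \frac{2 y}{2 + y}\right) = -2 + T + \frac{2 y}{2 + y}$)
$32787 - u{\left(Q,-93 \right)} = 32787 - \frac{-4 + 2 \left(-93\right) - -4650}{2 - 50} = 32787 - \frac{-4 - 186 + 4650}{-48} = 32787 - \left(- \frac{1}{48}\right) 4460 = 32787 - - \frac{1115}{12} = 32787 + \frac{1115}{12} = \frac{394559}{12}$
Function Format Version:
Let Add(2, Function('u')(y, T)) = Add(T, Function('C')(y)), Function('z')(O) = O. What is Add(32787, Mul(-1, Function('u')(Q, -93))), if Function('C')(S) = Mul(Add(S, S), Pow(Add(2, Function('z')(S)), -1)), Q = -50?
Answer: Rational(394559, 12) ≈ 32880.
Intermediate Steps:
Function('C')(S) = Mul(2, S, Pow(Add(2, S), -1)) (Function('C')(S) = Mul(Add(S, S), Pow(Add(2, S), -1)) = Mul(Mul(2, S), Pow(Add(2, S), -1)) = Mul(2, S, Pow(Add(2, S), -1)))
Function('u')(y, T) = Add(-2, T, Mul(2, y, Pow(Add(2, y), -1))) (Function('u')(y, T) = Add(-2, Add(T, Mul(2, y, Pow(Add(2, y), -1)))) = Add(-2, T, Mul(2, y, Pow(Add(2, y), -1))))
Add(32787, Mul(-1, Function('u')(Q, -93))) = Add(32787, Mul(-1, Mul(Pow(Add(2, -50), -1), Add(-4, Mul(2, -93), Mul(-93, -50))))) = Add(32787, Mul(-1, Mul(Pow(-48, -1), Add(-4, -186, 4650)))) = Add(32787, Mul(-1, Mul(Rational(-1, 48), 4460))) = Add(32787, Mul(-1, Rational(-1115, 12))) = Add(32787, Rational(1115, 12)) = Rational(394559, 12)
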